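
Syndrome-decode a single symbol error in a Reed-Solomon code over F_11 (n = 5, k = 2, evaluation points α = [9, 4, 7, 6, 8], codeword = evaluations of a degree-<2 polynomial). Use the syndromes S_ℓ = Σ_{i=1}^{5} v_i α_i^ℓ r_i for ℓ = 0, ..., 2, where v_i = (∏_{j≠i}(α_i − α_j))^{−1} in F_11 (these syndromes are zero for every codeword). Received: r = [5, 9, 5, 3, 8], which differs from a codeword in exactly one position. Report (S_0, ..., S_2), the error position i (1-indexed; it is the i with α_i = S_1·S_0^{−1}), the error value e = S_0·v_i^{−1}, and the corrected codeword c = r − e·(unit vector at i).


S = (10, 4, 6), error at position 3, error magnitude e = 5, c = [5, 9, 0, 3, 8].

Step 1: column multipliers v_i = (∏_{j≠i}(α_i − α_j))^{−1} mod 11.
  i = 1 (α = 9): (9−4)(9−7)(9−6)(9−8) = 5·2·3·1 = 30 ≡ 8, so v_1 = 8^{−1} = 7 (mod 11).
  i = 2 (α = 4): (4−9)(4−7)(4−6)(4−8) = (−5)·(−3)·(−2)·(−4) = 120 ≡ 10, so v_2 = 10^{−1} = 10 (mod 11).
  i = 3 (α = 7): (7−9)(7−4)(7−6)(7−8) = (−2)·3·1·(−1) = 6 ≡ 6, so v_3 = 6^{−1} = 2 (mod 11).
  i = 4 (α = 6): (6−9)(6−4)(6−7)(6−8) = (−3)·2·(−1)·(−2) = −12 ≡ 10, so v_4 = 10^{−1} = 10 (mod 11).
  i = 5 (α = 8): (8−9)(8−4)(8−7)(8−6) = (−1)·4·1·2 = −8 ≡ 3, so v_5 = 3^{−1} = 4 (mod 11).
  v = [7, 10, 2, 10, 4].
Step 2: syndromes of r = [5, 9, 5, 3, 8] (all sums mod 11).
  S_0 = Σ v_i r_i = 7·5 + 10·9 + 2·5 + 10·3 + 4·8 = 197 ≡ 10.
  S_1 = Σ v_i α_i r_i = 7·9·5 + 10·4·9 + 2·7·5 + 10·6·3 + 4·8·8 = 1181 ≡ 4.
  α_i^2 mod 11 = [4, 5, 5, 3, 9].
  S_2 = Σ v_i α_i^2 r_i = 7·4·5 + 10·5·9 + 2·5·5 + 10·3·3 + 4·9·8 = 1018 ≡ 6.
  S = (10, 4, 6) ≠ 0, so r is not a codeword (an error is present).
Step 3: locate the error. For a single error e at position i, S_ℓ = v_i·e·α_i^ℓ, so α_err = S_1/S_0.
  S_0^{−1} = 10^{−1} = 10 (mod 11), so α_err = 4·10 = 40 ≡ 7 = α_3. Error position i = 3.
  Consistency check: S_2/S_1 = 6·3 = 18 ≡ 7 = α_err ✓ (single-error assumption holds).
Step 4: error magnitude e = S_0/v_3 = S_0·∏_{j≠3}(α_3 − α_j) = 10·6 = 60 ≡ 5 (mod 11).
Step 5: correct position 3: c_3 = r_3 − e = 5 − 5 ≡ 0 (mod 11). Hence c = [5, 9, 0, 3, 8].
  Check: interpolating c through the α_i gives m(x) = 10 + 8·x (degree < 2) with m(α_i) = c_i for every i, so c is indeed a codeword.


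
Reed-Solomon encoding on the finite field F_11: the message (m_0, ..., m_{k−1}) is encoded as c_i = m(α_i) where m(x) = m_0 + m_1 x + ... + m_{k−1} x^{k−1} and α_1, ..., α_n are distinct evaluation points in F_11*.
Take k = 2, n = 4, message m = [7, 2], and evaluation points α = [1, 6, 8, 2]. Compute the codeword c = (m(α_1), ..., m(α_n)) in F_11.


c = [9, 8, 1, 0]

Message polynomial: m(x) = 7 + 2·x (mod 11).
For each evaluation point α_i, compute m(α_i) mod 11:
  α_1 = 1: Horner steps 2 → 9, so m(1) = 9.
  α_2 = 6: Horner steps 2 → 8, so m(6) = 8.
  α_3 = 8: Horner steps 2 → 1, so m(8) = 1.
  α_4 = 2: Horner steps 2 → 0, so m(2) = 0.
Codeword c = [9, 8, 1, 0] ∈ F_11^4.


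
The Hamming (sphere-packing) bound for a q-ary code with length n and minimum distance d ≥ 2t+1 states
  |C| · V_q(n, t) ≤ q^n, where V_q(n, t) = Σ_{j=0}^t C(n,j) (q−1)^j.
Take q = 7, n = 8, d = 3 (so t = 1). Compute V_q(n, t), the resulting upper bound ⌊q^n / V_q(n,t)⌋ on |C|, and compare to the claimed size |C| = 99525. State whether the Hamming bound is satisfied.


V_q(n, t) = 49, q^n = 5764801, Hamming bound = 117649, |C| = 99525 ≤ bound (satisfied).

Step 1: Compute V_q(n, t) = Σ_{j=0}^1 C(n, j) (q−1)^j.
  j = 0: C(8,0)·(6)^0 = 1·1 = 1.
  j = 1: C(8,1)·(6)^1 = 8·6 = 48.
  V_q(n, t) = 1 + 48 = 49.
Step 2: q^n = 7^8 = 5764801.
Step 3: Hamming bound ⌊q^n / V_q(n,t)⌋ = ⌊5764801/49⌋ = 117649.
Step 4: Compare |C| = 99525 to 117649: satisfied.
The claimed |C| lies below the Hamming bound.


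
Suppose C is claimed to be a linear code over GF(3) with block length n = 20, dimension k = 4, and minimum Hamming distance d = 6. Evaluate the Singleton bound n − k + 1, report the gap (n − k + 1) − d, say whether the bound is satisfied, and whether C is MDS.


Singleton RHS = n − k + 1 = 17, slack = 11, bound satisfied, not MDS.

Singleton bound: d ≤ n − k + 1.
Here n = 20, k = 4, so n − k + 1 = 17.
Given d = 6, check d ≤ 17: YES.
Slack = (n − k + 1) − d = 11.
The code is NOT MDS (slack = 11 > 0).
Description: the claimed parameters are [20, 4, 6]_3; such a code would be non-MDS.


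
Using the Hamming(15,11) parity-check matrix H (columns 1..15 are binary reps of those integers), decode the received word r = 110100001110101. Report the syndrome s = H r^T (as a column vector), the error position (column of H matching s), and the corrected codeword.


s = (1, 1, 0, 1)^T, error position = 13, corrected codeword c = 110100001110001

Compute s = H r^T mod 2 one row at a time:
  s_1 = 0 + 1 + 1 + 1 + 0 + 1 + 0 + 1 = 5 ≡ 1 (mod 2).
  s_2 = 1 + 0 + 0 + 0 + 0 + 1 + 0 + 1 = 3 ≡ 1 (mod 2).
  s_3 = 1 + 0 + 0 + 0 + 1 + 1 + 0 + 1 = 4 ≡ 0 (mod 2).
  s_4 = 1 + 0 + 0 + 0 + 1 + 1 + 1 + 1 = 5 ≡ 1 (mod 2).
s = (1, 1, 0, 1)^T — this equals column 13 of H (binary 1101), so error is at position 13.
Correct: flip bit 13 of r = 110100001110101 to get c = 110100001110001.


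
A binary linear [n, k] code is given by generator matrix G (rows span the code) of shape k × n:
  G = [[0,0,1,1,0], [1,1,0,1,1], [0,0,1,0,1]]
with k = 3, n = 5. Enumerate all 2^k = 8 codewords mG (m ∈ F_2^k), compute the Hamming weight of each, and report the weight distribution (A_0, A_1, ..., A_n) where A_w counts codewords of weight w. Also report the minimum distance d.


Weight distribution: A_0 = 1, A_2 = 4, A_4 = 3. Minimum distance d = 2.

Enumerate all 2^3 = 8 messages m ∈ F_2^3.
For each, compute codeword c = mG in F_2^5, then tally its weight.
  m = 000 → c = 00000, weight = 0.
  m = 100 → c = 00110, weight = 2.
  m = 010 → c = 11011, weight = 4.
  m = 110 → c = 11101, weight = 4.
  m = 001 → c = 00101, weight = 2.
  m = 101 → c = 00011, weight = 2.
  m = 011 → c = 11110, weight = 4.
  m = 111 → c = 11000, weight = 2.
Tally weights:
  weight 0: 1 codewords.
  weight 2: 4 codewords.
  weight 4: 3 codewords.
Minimum distance d = smallest w > 0 with A_w > 0 = 2.
Sanity: Σ A_w = 8 = 2^3 = 8 ✓.


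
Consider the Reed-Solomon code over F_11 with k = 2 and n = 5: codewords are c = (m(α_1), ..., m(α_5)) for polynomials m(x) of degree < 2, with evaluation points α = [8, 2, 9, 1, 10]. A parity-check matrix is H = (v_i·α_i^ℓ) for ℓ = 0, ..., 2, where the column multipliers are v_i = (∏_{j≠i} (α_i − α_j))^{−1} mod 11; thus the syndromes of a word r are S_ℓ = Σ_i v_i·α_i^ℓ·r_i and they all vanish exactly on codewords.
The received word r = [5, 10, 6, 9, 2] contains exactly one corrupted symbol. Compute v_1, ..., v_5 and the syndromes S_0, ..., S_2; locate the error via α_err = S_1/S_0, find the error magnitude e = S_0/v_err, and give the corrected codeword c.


S = (6, 5, 6), error at position 5, error magnitude e = 6, c = [5, 10, 6, 9, 7].

Step 1: column multipliers v_i = (∏_{j≠i}(α_i − α_j))^{−1} mod 11.
  i = 1 (α = 8): (8−2)(8−9)(8−1)(8−10) = 6·(−1)·7·(−2) = 84 ≡ 7, so v_1 = 7^{−1} = 8 (mod 11).
  i = 2 (α = 2): (2−8)(2−9)(2−1)(2−10) = (−6)·(−7)·1·(−8) = −336 ≡ 5, so v_2 = 5^{−1} = 9 (mod 11).
  i = 3 (α = 9): (9−8)(9−2)(9−1)(9−10) = 1·7·8·(−1) = −56 ≡ 10, so v_3 = 10^{−1} = 10 (mod 11).
  i = 4 (α = 1): (1−8)(1−2)(1−9)(1−10) = (−7)·(−1)·(−8)·(−9) = 504 ≡ 9, so v_4 = 9^{−1} = 5 (mod 11).
  i = 5 (α = 10): (10−8)(10−2)(10−9)(10−1) = 2·8·1·9 = 144 ≡ 1, so v_5 = 1^{−1} = 1 (mod 11).
  v = [8, 9, 10, 5, 1].
Step 2: syndromes of r = [5, 10, 6, 9, 2] (all sums mod 11).
  S_0 = Σ v_i r_i = 8·5 + 9·10 + 10·6 + 5·9 + 1·2 = 237 ≡ 6.
  S_1 = Σ v_i α_i r_i = 8·8·5 + 9·2·10 + 10·9·6 + 5·1·9 + 1·10·2 = 1105 ≡ 5.
  α_i^2 mod 11 = [9, 4, 4, 1, 1].
  S_2 = Σ v_i α_i^2 r_i = 8·9·5 + 9·4·10 + 10·4·6 + 5·1·9 + 1·1·2 = 1007 ≡ 6.
  S = (6, 5, 6) ≠ 0, so r is not a codeword (an error is present).
Step 3: locate the error. For a single error e at position i, S_ℓ = v_i·e·α_i^ℓ, so α_err = S_1/S_0.
  S_0^{−1} = 6^{−1} = 2 (mod 11), so α_err = 5·2 = 10 ≡ 10 = α_5. Error position i = 5.
  Consistency check: S_2/S_1 = 6·9 = 54 ≡ 10 = α_err ✓ (single-error assumption holds).
Step 4: error magnitude e = S_0/v_5 = S_0·∏_{j≠5}(α_5 − α_j) = 6·1 = 6 ≡ 6 (mod 11).
Step 5: correct position 5: c_5 = r_5 − e = 2 − 6 ≡ 7 (mod 11). Hence c = [5, 10, 6, 9, 7].
  Check: interpolating c through the α_i gives m(x) = 8 + 1·x (degree < 2) with m(α_i) = c_i for every i, so c is indeed a codeword.


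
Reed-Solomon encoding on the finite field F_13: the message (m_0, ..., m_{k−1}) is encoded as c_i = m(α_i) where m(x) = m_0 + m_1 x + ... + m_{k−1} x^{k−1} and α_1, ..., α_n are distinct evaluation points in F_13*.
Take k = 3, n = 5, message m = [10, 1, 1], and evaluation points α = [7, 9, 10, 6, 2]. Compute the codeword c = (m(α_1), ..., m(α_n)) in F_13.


c = [1, 9, 3, 0, 3]

Message polynomial: m(x) = 10 + 1·x + 1·x^2 (mod 13).
For each evaluation point α_i, compute m(α_i) mod 13:
  α_1 = 7: Horner steps 1 → 8 → 1, so m(7) = 1.
  α_2 = 9: Horner steps 1 → 10 → 9, so m(9) = 9.
  α_3 = 10: Horner steps 1 → 11 → 3, so m(10) = 3.
  α_4 = 6: Horner steps 1 → 7 → 0, so m(6) = 0.
  α_5 = 2: Horner steps 1 → 3 → 3, so m(2) = 3.
Codeword c = [1, 9, 3, 0, 3] ∈ F_13^5.


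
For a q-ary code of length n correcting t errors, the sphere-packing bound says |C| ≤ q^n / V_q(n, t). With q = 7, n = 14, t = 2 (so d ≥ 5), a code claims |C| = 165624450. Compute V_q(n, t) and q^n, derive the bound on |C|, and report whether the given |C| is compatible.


V_q(n, t) = 3361, q^n = 678223072849, Hamming bound = 201792047, |C| = 165624450 ≤ bound (satisfied).

Step 1: Compute V_q(n, t) = Σ_{j=0}^2 C(n, j) (q−1)^j.
  j = 0: C(14,0)·(6)^0 = 1·1 = 1.
  j = 1: C(14,1)·(6)^1 = 14·6 = 84.
  j = 2: C(14,2)·(6)^2 = 91·36 = 3276.
  V_q(n, t) = 1 + 84 + 3276 = 3361.
Step 2: q^n = 7^14 = 678223072849.
Step 3: Hamming bound ⌊q^n / V_q(n,t)⌋ = ⌊678223072849/3361⌋ = 201792047.
Step 4: Compare |C| = 165624450 to 201792047: satisfied.
The claimed |C| lies below the Hamming bound.


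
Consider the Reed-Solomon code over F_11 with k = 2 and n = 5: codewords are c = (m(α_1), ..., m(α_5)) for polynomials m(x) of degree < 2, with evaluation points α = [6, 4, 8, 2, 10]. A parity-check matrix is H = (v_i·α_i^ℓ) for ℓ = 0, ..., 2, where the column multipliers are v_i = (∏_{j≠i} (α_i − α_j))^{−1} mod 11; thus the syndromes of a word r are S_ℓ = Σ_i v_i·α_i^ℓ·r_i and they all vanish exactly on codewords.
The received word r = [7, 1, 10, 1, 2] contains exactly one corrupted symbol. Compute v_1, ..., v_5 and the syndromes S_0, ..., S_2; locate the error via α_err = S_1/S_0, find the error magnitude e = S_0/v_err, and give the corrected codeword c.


S = (10, 7, 6), error at position 2, error magnitude e = 8, c = [7, 4, 10, 1, 2].

Step 1: column multipliers v_i = (∏_{j≠i}(α_i − α_j))^{−1} mod 11.
  i = 1 (α = 6): (6−4)(6−8)(6−2)(6−10) = 2·(−2)·4·(−4) = 64 ≡ 9, so v_1 = 9^{−1} = 5 (mod 11).
  i = 2 (α = 4): (4−6)(4−8)(4−2)(4−10) = (−2)·(−4)·2·(−6) = −96 ≡ 3, so v_2 = 3^{−1} = 4 (mod 11).
  i = 3 (α = 8): (8−6)(8−4)(8−2)(8−10) = 2·4·6·(−2) = −96 ≡ 3, so v_3 = 3^{−1} = 4 (mod 11).
  i = 4 (α = 2): (2−6)(2−4)(2−8)(2−10) = (−4)·(−2)·(−6)·(−8) = 384 ≡ 10, so v_4 = 10^{−1} = 10 (mod 11).
  i = 5 (α = 10): (10−6)(10−4)(10−8)(10−2) = 4·6·2·8 = 384 ≡ 10, so v_5 = 10^{−1} = 10 (mod 11).
  v = [5, 4, 4, 10, 10].
Step 2: syndromes of r = [7, 1, 10, 1, 2] (all sums mod 11).
  S_0 = Σ v_i r_i = 5·7 + 4·1 + 4·10 + 10·1 + 10·2 = 109 ≡ 10.
  S_1 = Σ v_i α_i r_i = 5·6·7 + 4·4·1 + 4·8·10 + 10·2·1 + 10·10·2 = 766 ≡ 7.
  α_i^2 mod 11 = [3, 5, 9, 4, 1].
  S_2 = Σ v_i α_i^2 r_i = 5·3·7 + 4·5·1 + 4·9·10 + 10·4·1 + 10·1·2 = 545 ≡ 6.
  S = (10, 7, 6) ≠ 0, so r is not a codeword (an error is present).
Step 3: locate the error. For a single error e at position i, S_ℓ = v_i·e·α_i^ℓ, so α_err = S_1/S_0.
  S_0^{−1} = 10^{−1} = 10 (mod 11), so α_err = 7·10 = 70 ≡ 4 = α_2. Error position i = 2.
  Consistency check: S_2/S_1 = 6·8 = 48 ≡ 4 = α_err ✓ (single-error assumption holds).
Step 4: error magnitude e = S_0/v_2 = S_0·∏_{j≠2}(α_2 − α_j) = 10·3 = 30 ≡ 8 (mod 11).
Step 5: correct position 2: c_2 = r_2 − e = 1 − 8 ≡ 4 (mod 11). Hence c = [7, 4, 10, 1, 2].
  Check: interpolating c through the α_i gives m(x) = 9 + 7·x (degree < 2) with m(α_i) = c_i for every i, so c is indeed a codeword.


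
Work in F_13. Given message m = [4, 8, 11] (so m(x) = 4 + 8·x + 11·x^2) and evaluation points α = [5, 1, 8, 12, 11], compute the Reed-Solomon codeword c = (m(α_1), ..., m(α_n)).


c = [7, 10, 5, 7, 6]

Message polynomial: m(x) = 4 + 8·x + 11·x^2 (mod 13).
For each evaluation point α_i, compute m(α_i) mod 13:
  α_1 = 5: Horner steps 11 → 11 → 7, so m(5) = 7.
  α_2 = 1: Horner steps 11 → 6 → 10, so m(1) = 10.
  α_3 = 8: Horner steps 11 → 5 → 5, so m(8) = 5.
  α_4 = 12: Horner steps 11 → 10 → 7, so m(12) = 7.
  α_5 = 11: Horner steps 11 → 12 → 6, so m(11) = 6.
Codeword c = [7, 10, 5, 7, 6] ∈ F_13^5.


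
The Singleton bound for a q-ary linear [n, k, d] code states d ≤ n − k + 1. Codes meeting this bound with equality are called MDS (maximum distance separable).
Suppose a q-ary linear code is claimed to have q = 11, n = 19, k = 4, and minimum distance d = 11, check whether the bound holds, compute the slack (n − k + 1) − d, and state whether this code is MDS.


Singleton RHS = n − k + 1 = 16, slack = 5, bound satisfied, not MDS.

Singleton bound: d ≤ n − k + 1.
Here n = 19, k = 4, so n − k + 1 = 16.
Given d = 11, check d ≤ 16: YES.
Slack = (n − k + 1) − d = 5.
The code is NOT MDS (slack = 5 > 0).
Description: the claimed parameters are [19, 4, 11]_11; such a code would be non-MDS.


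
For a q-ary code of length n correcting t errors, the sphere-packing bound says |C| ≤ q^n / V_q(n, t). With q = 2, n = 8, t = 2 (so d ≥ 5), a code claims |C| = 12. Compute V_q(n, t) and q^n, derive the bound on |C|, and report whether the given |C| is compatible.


V_q(n, t) = 37, q^n = 256, Hamming bound = 6, |C| = 12 > bound (violated).

Step 1: Compute V_q(n, t) = Σ_{j=0}^2 C(n, j) (q−1)^j.
  j = 0: C(8,0)·(1)^0 = 1·1 = 1.
  j = 1: C(8,1)·(1)^1 = 8·1 = 8.
  j = 2: C(8,2)·(1)^2 = 28·1 = 28.
  V_q(n, t) = 1 + 8 + 28 = 37.
Step 2: q^n = 2^8 = 256.
Step 3: Hamming bound ⌊q^n / V_q(n,t)⌋ = ⌊256/37⌋ = 6.
Step 4: Compare |C| = 12 to 6: violated.
The claimed |C| lies above the Hamming bound, so no 2-ary code of length 8 with d ≥ 5 can have 12 codewords.


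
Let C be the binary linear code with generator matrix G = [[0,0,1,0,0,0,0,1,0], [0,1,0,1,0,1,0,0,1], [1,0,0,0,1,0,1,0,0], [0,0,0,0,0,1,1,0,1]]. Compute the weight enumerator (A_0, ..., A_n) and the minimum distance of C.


Weight distribution: A_0 = 1, A_2 = 1, A_3 = 3, A_4 = 3, A_5 = 3, A_6 = 3, A_7 = 1, A_9 = 1. Minimum distance d = 2.

Enumerate all 2^4 = 16 messages m ∈ F_2^4.
For each, compute codeword c = mG in F_2^9, then tally its weight.
  m = 0000 → c = 000000000, weight = 0.
  m = 1000 → c = 001000010, weight = 2.
  m = 0100 → c = 010101001, weight = 4.
  m = 1100 → c = 011101011, weight = 6.
  m = 0010 → c = 100010100, weight = 3.
  m = 1010 → c = 101010110, weight = 5.
  m = 0110 → c = 110111101, weight = 7.
  m = 1110 → c = 111111111, weight = 9.
  m = 0001 → c = 000001101, weight = 3.
  m = 1001 → c = 001001111, weight = 5.
  m = 0101 → c = 010100100, weight = 3.
  m = 1101 → c = 011100110, weight = 5.
  m = 0011 → c = 100011001, weight = 4.
  m = 1011 → c = 101011011, weight = 6.
  m = 0111 → c = 110110000, weight = 4.
  m = 1111 → c = 111110010, weight = 6.
Tally weights:
  weight 0: 1 codewords.
  weight 2: 1 codewords.
  weight 3: 3 codewords.
  weight 4: 3 codewords.
  weight 5: 3 codewords.
  weight 6: 3 codewords.
  weight 7: 1 codewords.
  weight 9: 1 codewords.
Minimum distance d = smallest w > 0 with A_w > 0 = 2.
Sanity: Σ A_w = 16 = 2^4 = 16 ✓.


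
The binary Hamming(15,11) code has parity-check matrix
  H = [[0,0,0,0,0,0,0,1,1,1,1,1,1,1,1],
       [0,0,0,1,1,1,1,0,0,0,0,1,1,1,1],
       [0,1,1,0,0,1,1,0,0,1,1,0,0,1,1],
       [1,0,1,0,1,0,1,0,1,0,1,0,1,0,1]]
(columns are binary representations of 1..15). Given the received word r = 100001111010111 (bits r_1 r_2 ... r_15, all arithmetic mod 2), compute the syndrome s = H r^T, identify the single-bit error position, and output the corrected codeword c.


s = (0, 1, 1, 0)^T, error position = 6, corrected codeword c = 100000111010111

Compute s = H r^T mod 2 one row at a time:
  s_1 = 1 + 1 + 0 + 1 + 0 + 1 + 1 + 1 = 6 ≡ 0 (mod 2).
  s_2 = 0 + 0 + 1 + 1 + 0 + 1 + 1 + 1 = 5 ≡ 1 (mod 2).
  s_3 = 0 + 0 + 1 + 1 + 0 + 1 + 1 + 1 = 5 ≡ 1 (mod 2).
  s_4 = 1 + 0 + 0 + 1 + 1 + 1 + 1 + 1 = 6 ≡ 0 (mod 2).
s = (0, 1, 1, 0)^T — this equals column 6 of H (binary 0110), so error is at position 6.
Correct: flip bit 6 of r = 100001111010111 to get c = 100000111010111.


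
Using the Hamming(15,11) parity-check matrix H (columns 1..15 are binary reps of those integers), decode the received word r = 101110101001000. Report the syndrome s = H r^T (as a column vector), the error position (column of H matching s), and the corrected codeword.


s = (0, 0, 0, 1)^T, error position = 1, corrected codeword c = 001110101001000

Compute s = H r^T mod 2 one row at a time:
  s_1 = 0 + 1 + 0 + 0 + 1 + 0 + 0 + 0 = 2 ≡ 0 (mod 2).
  s_2 = 1 + 1 + 0 + 1 + 1 + 0 + 0 + 0 = 4 ≡ 0 (mod 2).
  s_3 = 0 + 1 + 0 + 1 + 0 + 0 + 0 + 0 = 2 ≡ 0 (mod 2).
  s_4 = 1 + 1 + 1 + 1 + 1 + 0 + 0 + 0 = 5 ≡ 1 (mod 2).
s = (0, 0, 0, 1)^T — this equals column 1 of H (binary 0001), so error is at position 1.
Correct: flip bit 1 of r = 101110101001000 to get c = 001110101001000.


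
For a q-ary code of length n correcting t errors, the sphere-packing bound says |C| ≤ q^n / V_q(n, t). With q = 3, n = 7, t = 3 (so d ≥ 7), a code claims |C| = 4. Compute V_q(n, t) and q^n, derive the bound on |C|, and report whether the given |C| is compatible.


V_q(n, t) = 379, q^n = 2187, Hamming bound = 5, |C| = 4 ≤ bound (satisfied).

Step 1: Compute V_q(n, t) = Σ_{j=0}^3 C(n, j) (q−1)^j.
  j = 0: C(7,0)·(2)^0 = 1·1 = 1.
  j = 1: C(7,1)·(2)^1 = 7·2 = 14.
  j = 2: C(7,2)·(2)^2 = 21·4 = 84.
  j = 3: C(7,3)·(2)^3 = 35·8 = 280.
  V_q(n, t) = 1 + 14 + 84 + 280 = 379.
Step 2: q^n = 3^7 = 2187.
Step 3: Hamming bound ⌊q^n / V_q(n,t)⌋ = ⌊2187/379⌋ = 5.
Step 4: Compare |C| = 4 to 5: satisfied.
The claimed |C| lies below the Hamming bound.


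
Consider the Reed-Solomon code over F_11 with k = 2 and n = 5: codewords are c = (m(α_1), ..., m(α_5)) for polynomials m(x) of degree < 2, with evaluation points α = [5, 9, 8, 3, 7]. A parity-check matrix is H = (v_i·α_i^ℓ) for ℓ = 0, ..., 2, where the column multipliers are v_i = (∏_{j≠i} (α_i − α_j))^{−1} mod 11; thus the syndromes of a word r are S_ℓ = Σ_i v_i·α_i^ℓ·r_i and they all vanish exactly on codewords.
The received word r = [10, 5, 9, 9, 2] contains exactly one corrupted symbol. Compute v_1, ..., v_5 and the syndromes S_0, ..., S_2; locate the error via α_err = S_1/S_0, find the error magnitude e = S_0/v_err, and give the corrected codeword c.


S = (10, 8, 2), error at position 4, error magnitude e = 2, c = [10, 5, 9, 7, 2].

Step 1: column multipliers v_i = (∏_{j≠i}(α_i − α_j))^{−1} mod 11.
  i = 1 (α = 5): (5−9)(5−8)(5−3)(5−7) = (−4)·(−3)·2·(−2) = −48 ≡ 7, so v_1 = 7^{−1} = 8 (mod 11).
  i = 2 (α = 9): (9−5)(9−8)(9−3)(9−7) = 4·1·6·2 = 48 ≡ 4, so v_2 = 4^{−1} = 3 (mod 11).
  i = 3 (α = 8): (8−5)(8−9)(8−3)(8−7) = 3·(−1)·5·1 = −15 ≡ 7, so v_3 = 7^{−1} = 8 (mod 11).
  i = 4 (α = 3): (3−5)(3−9)(3−8)(3−7) = (−2)·(−6)·(−5)·(−4) = 240 ≡ 9, so v_4 = 9^{−1} = 5 (mod 11).
  i = 5 (α = 7): (7−5)(7−9)(7−8)(7−3) = 2·(−2)·(−1)·4 = 16 ≡ 5, so v_5 = 5^{−1} = 9 (mod 11).
  v = [8, 3, 8, 5, 9].
Step 2: syndromes of r = [10, 5, 9, 9, 2] (all sums mod 11).
  S_0 = Σ v_i r_i = 8·10 + 3·5 + 8·9 + 5·9 + 9·2 = 230 ≡ 10.
  S_1 = Σ v_i α_i r_i = 8·5·10 + 3·9·5 + 8·8·9 + 5·3·9 + 9·7·2 = 1372 ≡ 8.
  α_i^2 mod 11 = [3, 4, 9, 9, 5].
  S_2 = Σ v_i α_i^2 r_i = 8·3·10 + 3·4·5 + 8·9·9 + 5·9·9 + 9·5·2 = 1443 ≡ 2.
  S = (10, 8, 2) ≠ 0, so r is not a codeword (an error is present).
Step 3: locate the error. For a single error e at position i, S_ℓ = v_i·e·α_i^ℓ, so α_err = S_1/S_0.
  S_0^{−1} = 10^{−1} = 10 (mod 11), so α_err = 8·10 = 80 ≡ 3 = α_4. Error position i = 4.
  Consistency check: S_2/S_1 = 2·7 = 14 ≡ 3 = α_err ✓ (single-error assumption holds).
Step 4: error magnitude e = S_0/v_4 = S_0·∏_{j≠4}(α_4 − α_j) = 10·9 = 90 ≡ 2 (mod 11).
Step 5: correct position 4: c_4 = r_4 − e = 9 − 2 ≡ 7 (mod 11). Hence c = [10, 5, 9, 7, 2].
  Check: interpolating c through the α_i gives m(x) = 8 + 7·x (degree < 2) with m(α_i) = c_i for every i, so c is indeed a codeword.


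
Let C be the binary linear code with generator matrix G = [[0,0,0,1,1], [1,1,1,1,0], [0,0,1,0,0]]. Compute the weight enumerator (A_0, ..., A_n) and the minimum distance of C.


Weight distribution: A_0 = 1, A_1 = 1, A_2 = 1, A_3 = 3, A_4 = 2. Minimum distance d = 1.

Enumerate all 2^3 = 8 messages m ∈ F_2^3.
For each, compute codeword c = mG in F_2^5, then tally its weight.
  m = 000 → c = 00000, weight = 0.
  m = 100 → c = 00011, weight = 2.
  m = 010 → c = 11110, weight = 4.
  m = 110 → c = 11101, weight = 4.
  m = 001 → c = 00100, weight = 1.
  m = 101 → c = 00111, weight = 3.
  m = 011 → c = 11010, weight = 3.
  m = 111 → c = 11001, weight = 3.
Tally weights:
  weight 0: 1 codewords.
  weight 1: 1 codewords.
  weight 2: 1 codewords.
  weight 3: 3 codewords.
  weight 4: 2 codewords.
Minimum distance d = smallest w > 0 with A_w > 0 = 1.
Sanity: Σ A_w = 8 = 2^3 = 8 ✓.


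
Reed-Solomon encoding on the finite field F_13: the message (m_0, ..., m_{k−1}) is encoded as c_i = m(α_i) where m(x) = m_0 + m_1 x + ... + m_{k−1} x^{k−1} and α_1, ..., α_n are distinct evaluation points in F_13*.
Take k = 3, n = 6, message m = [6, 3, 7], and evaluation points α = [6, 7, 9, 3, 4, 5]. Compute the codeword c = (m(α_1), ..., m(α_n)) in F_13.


c = [3, 6, 2, 0, 0, 1]

Message polynomial: m(x) = 6 + 3·x + 7·x^2 (mod 13).
For each evaluation point α_i, compute m(α_i) mod 13:
  α_1 = 6: Horner steps 7 → 6 → 3, so m(6) = 3.
  α_2 = 7: Horner steps 7 → 0 → 6, so m(7) = 6.
  α_3 = 9: Horner steps 7 → 1 → 2, so m(9) = 2.
  α_4 = 3: Horner steps 7 → 11 → 0, so m(3) = 0.
  α_5 = 4: Horner steps 7 → 5 → 0, so m(4) = 0.
  α_6 = 5: Horner steps 7 → 12 → 1, so m(5) = 1.
Codeword c = [3, 6, 2, 0, 0, 1] ∈ F_13^6.


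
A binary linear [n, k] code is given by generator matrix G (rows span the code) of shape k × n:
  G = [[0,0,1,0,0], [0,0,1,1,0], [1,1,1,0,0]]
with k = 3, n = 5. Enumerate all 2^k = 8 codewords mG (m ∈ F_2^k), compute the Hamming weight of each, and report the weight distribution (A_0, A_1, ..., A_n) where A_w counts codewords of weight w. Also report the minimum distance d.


Weight distribution: A_0 = 1, A_1 = 2, A_2 = 2, A_3 = 2, A_4 = 1. Minimum distance d = 1.

Enumerate all 2^3 = 8 messages m ∈ F_2^3.
For each, compute codeword c = mG in F_2^5, then tally its weight.
  m = 000 → c = 00000, weight = 0.
  m = 100 → c = 00100, weight = 1.
  m = 010 → c = 00110, weight = 2.
  m = 110 → c = 00010, weight = 1.
  m = 001 → c = 11100, weight = 3.
  m = 101 → c = 11000, weight = 2.
  m = 011 → c = 11010, weight = 3.
  m = 111 → c = 11110, weight = 4.
Tally weights:
  weight 0: 1 codewords.
  weight 1: 2 codewords.
  weight 2: 2 codewords.
  weight 3: 2 codewords.
  weight 4: 1 codewords.
Minimum distance d = smallest w > 0 with A_w > 0 = 1.
Sanity: Σ A_w = 8 = 2^3 = 8 ✓.


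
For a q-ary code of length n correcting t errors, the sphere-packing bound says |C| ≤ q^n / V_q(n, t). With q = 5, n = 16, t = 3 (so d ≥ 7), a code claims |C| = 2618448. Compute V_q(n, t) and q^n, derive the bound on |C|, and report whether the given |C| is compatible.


V_q(n, t) = 37825, q^n = 152587890625, Hamming bound = 4034048, |C| = 2618448 ≤ bound (satisfied).

Step 1: Compute V_q(n, t) = Σ_{j=0}^3 C(n, j) (q−1)^j.
  j = 0: C(16,0)·(4)^0 = 1·1 = 1.
  j = 1: C(16,1)·(4)^1 = 16·4 = 64.
  j = 2: C(16,2)·(4)^2 = 120·16 = 1920.
  j = 3: C(16,3)·(4)^3 = 560·64 = 35840.
  V_q(n, t) = 1 + 64 + 1920 + 35840 = 37825.
Step 2: q^n = 5^16 = 152587890625.
Step 3: Hamming bound ⌊q^n / V_q(n,t)⌋ = ⌊152587890625/37825⌋ = 4034048.
Step 4: Compare |C| = 2618448 to 4034048: satisfied.
The claimed |C| lies below the Hamming bound.


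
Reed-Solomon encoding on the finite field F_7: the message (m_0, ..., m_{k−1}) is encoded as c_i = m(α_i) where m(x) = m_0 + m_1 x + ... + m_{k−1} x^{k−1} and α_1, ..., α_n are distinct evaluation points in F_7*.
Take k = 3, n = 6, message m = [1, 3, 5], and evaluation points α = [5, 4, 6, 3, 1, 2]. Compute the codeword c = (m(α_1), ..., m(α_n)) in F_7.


c = [1, 2, 3, 6, 2, 6]

Message polynomial: m(x) = 1 + 3·x + 5·x^2 (mod 7).
For each evaluation point α_i, compute m(α_i) mod 7:
  α_1 = 5: Horner steps 5 → 0 → 1, so m(5) = 1.
  α_2 = 4: Horner steps 5 → 2 → 2, so m(4) = 2.
  α_3 = 6: Horner steps 5 → 5 → 3, so m(6) = 3.
  α_4 = 3: Horner steps 5 → 4 → 6, so m(3) = 6.
  α_5 = 1: Horner steps 5 → 1 → 2, so m(1) = 2.
  α_6 = 2: Horner steps 5 → 6 → 6, so m(2) = 6.
Codeword c = [1, 2, 3, 6, 2, 6] ∈ F_7^6.


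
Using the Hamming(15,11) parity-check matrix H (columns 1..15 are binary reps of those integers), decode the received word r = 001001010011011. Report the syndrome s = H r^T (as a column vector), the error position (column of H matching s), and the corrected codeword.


s = (1, 0, 1, 1)^T, error position = 11, corrected codeword c = 001001010001011

Compute s = H r^T mod 2 one row at a time:
  s_1 = 1 + 0 + 0 + 1 + 1 + 0 + 1 + 1 = 5 ≡ 1 (mod 2).
  s_2 = 0 + 0 + 1 + 0 + 1 + 0 + 1 + 1 = 4 ≡ 0 (mod 2).
  s_3 = 0 + 1 + 1 + 0 + 0 + 1 + 1 + 1 = 5 ≡ 1 (mod 2).
  s_4 = 0 + 1 + 0 + 0 + 0 + 1 + 0 + 1 = 3 ≡ 1 (mod 2).
s = (1, 0, 1, 1)^T — this equals column 11 of H (binary 1011), so error is at position 11.
Correct: flip bit 11 of r = 001001010011011 to get c = 001001010001011.


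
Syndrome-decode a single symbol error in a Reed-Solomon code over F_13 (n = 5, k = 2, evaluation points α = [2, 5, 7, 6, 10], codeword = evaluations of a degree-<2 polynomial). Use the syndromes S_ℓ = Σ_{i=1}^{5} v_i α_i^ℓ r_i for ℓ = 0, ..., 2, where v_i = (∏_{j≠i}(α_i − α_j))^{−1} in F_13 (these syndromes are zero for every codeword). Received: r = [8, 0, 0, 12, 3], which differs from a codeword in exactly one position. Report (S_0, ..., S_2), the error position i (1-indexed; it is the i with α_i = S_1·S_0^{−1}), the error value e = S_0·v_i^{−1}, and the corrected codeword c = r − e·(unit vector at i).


S = (6, 4, 7), error at position 2, error magnitude e = 2, c = [8, 11, 0, 12, 3].

Step 1: column multipliers v_i = (∏_{j≠i}(α_i − α_j))^{−1} mod 13.
  i = 1 (α = 2): (2−5)(2−7)(2−6)(2−10) = (−3)·(−5)·(−4)·(−8) = 480 ≡ 12, so v_1 = 12^{−1} = 12 (mod 13).
  i = 2 (α = 5): (5−2)(5−7)(5−6)(5−10) = 3·(−2)·(−1)·(−5) = −30 ≡ 9, so v_2 = 9^{−1} = 3 (mod 13).
  i = 3 (α = 7): (7−2)(7−5)(7−6)(7−10) = 5·2·1·(−3) = −30 ≡ 9, so v_3 = 9^{−1} = 3 (mod 13).
  i = 4 (α = 6): (6−2)(6−5)(6−7)(6−10) = 4·1·(−1)·(−4) = 16 ≡ 3, so v_4 = 3^{−1} = 9 (mod 13).
  i = 5 (α = 10): (10−2)(10−5)(10−7)(10−6) = 8·5·3·4 = 480 ≡ 12, so v_5 = 12^{−1} = 12 (mod 13).
  v = [12, 3, 3, 9, 12].
Step 2: syndromes of r = [8, 0, 0, 12, 3] (all sums mod 13).
  S_0 = Σ v_i r_i = 12·8 + 3·0 + 3·0 + 9·12 + 12·3 = 240 ≡ 6.
  S_1 = Σ v_i α_i r_i = 12·2·8 + 3·5·0 + 3·7·0 + 9·6·12 + 12·10·3 = 1200 ≡ 4.
  α_i^2 mod 13 = [4, 12, 10, 10, 9].
  S_2 = Σ v_i α_i^2 r_i = 12·4·8 + 3·12·0 + 3·10·0 + 9·10·12 + 12·9·3 = 1788 ≡ 7.
  S = (6, 4, 7) ≠ 0, so r is not a codeword (an error is present).
Step 3: locate the error. For a single error e at position i, S_ℓ = v_i·e·α_i^ℓ, so α_err = S_1/S_0.
  S_0^{−1} = 6^{−1} = 11 (mod 13), so α_err = 4·11 = 44 ≡ 5 = α_2. Error position i = 2.
  Consistency check: S_2/S_1 = 7·10 = 70 ≡ 5 = α_err ✓ (single-error assumption holds).
Step 4: error magnitude e = S_0/v_2 = S_0·∏_{j≠2}(α_2 − α_j) = 6·9 = 54 ≡ 2 (mod 13).
Step 5: correct position 2: c_2 = r_2 − e = 0 − 2 ≡ 11 (mod 13). Hence c = [8, 11, 0, 12, 3].
  Check: interpolating c through the α_i gives m(x) = 6 + 1·x (degree < 2) with m(α_i) = c_i for every i, so c is indeed a codeword.


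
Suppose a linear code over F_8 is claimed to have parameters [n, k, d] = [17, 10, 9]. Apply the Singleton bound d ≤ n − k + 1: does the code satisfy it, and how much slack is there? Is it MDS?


Singleton RHS = n − k + 1 = 8, slack = -1, bound violated (no such code; not MDS).

Singleton bound: d ≤ n − k + 1.
Here n = 17, k = 10, so n − k + 1 = 8.
Given d = 9, check d ≤ 8: NO.
Slack = (n − k + 1) − d = -1.
The slack is negative: d = 9 exceeds n − k + 1 = 8 by 1, so the Singleton bound is violated and no linear [17, 10, 9]_8 code can exist. In particular it is not MDS (MDS requires d = n − k + 1 exactly).
Description: the claimed parameters are [17, 10, 9]_8; such a code would be impossible (violates the Singleton bound).


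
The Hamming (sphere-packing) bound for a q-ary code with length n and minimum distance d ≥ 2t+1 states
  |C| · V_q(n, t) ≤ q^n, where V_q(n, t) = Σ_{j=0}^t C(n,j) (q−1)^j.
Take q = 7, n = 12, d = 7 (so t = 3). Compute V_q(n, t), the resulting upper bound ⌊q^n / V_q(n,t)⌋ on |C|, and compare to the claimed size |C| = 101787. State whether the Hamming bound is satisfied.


V_q(n, t) = 49969, q^n = 13841287201, Hamming bound = 276997, |C| = 101787 ≤ bound (satisfied).

Step 1: Compute V_q(n, t) = Σ_{j=0}^3 C(n, j) (q−1)^j.
  j = 0: C(12,0)·(6)^0 = 1·1 = 1.
  j = 1: C(12,1)·(6)^1 = 12·6 = 72.
  j = 2: C(12,2)·(6)^2 = 66·36 = 2376.
  j = 3: C(12,3)·(6)^3 = 220·216 = 47520.
  V_q(n, t) = 1 + 72 + 2376 + 47520 = 49969.
Step 2: q^n = 7^12 = 13841287201.
Step 3: Hamming bound ⌊q^n / V_q(n,t)⌋ = ⌊13841287201/49969⌋ = 276997.
Step 4: Compare |C| = 101787 to 276997: satisfied.
The claimed |C| lies below the Hamming bound.


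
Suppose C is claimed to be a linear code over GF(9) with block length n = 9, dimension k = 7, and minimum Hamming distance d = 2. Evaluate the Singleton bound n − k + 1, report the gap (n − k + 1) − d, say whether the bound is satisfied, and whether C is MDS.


Singleton RHS = n − k + 1 = 3, slack = 1, bound satisfied, not MDS.

Singleton bound: d ≤ n − k + 1.
Here n = 9, k = 7, so n − k + 1 = 3.
Given d = 2, check d ≤ 3: YES.
Slack = (n − k + 1) − d = 1.
The code is NOT MDS (slack = 1 > 0).
Description: the claimed parameters are [9, 7, 2]_9; such a code would be non-MDS.


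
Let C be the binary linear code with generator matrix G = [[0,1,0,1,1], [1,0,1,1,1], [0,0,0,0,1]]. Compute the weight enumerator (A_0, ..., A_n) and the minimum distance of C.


Weight distribution: A_0 = 1, A_1 = 1, A_2 = 1, A_3 = 3, A_4 = 2. Minimum distance d = 1.

Enumerate all 2^3 = 8 messages m ∈ F_2^3.
For each, compute codeword c = mG in F_2^5, then tally its weight.
  m = 000 → c = 00000, weight = 0.
  m = 100 → c = 01011, weight = 3.
  m = 010 → c = 10111, weight = 4.
  m = 110 → c = 11100, weight = 3.
  m = 001 → c = 00001, weight = 1.
  m = 101 → c = 01010, weight = 2.
  m = 011 → c = 10110, weight = 3.
  m = 111 → c = 11101, weight = 4.
Tally weights:
  weight 0: 1 codewords.
  weight 1: 1 codewords.
  weight 2: 1 codewords.
  weight 3: 3 codewords.
  weight 4: 2 codewords.
Minimum distance d = smallest w > 0 with A_w > 0 = 1.
Sanity: Σ A_w = 8 = 2^3 = 8 ✓.


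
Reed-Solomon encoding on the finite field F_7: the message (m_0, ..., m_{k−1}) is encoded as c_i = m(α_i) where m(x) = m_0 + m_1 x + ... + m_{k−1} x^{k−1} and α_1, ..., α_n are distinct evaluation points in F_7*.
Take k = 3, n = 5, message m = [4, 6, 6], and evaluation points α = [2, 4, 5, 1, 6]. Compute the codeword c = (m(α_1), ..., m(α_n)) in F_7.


c = [5, 5, 2, 2, 4]

Message polynomial: m(x) = 4 + 6·x + 6·x^2 (mod 7).
For each evaluation point α_i, compute m(α_i) mod 7:
  α_1 = 2: Horner steps 6 → 4 → 5, so m(2) = 5.
  α_2 = 4: Horner steps 6 → 2 → 5, so m(4) = 5.
  α_3 = 5: Horner steps 6 → 1 → 2, so m(5) = 2.
  α_4 = 1: Horner steps 6 → 5 → 2, so m(1) = 2.
  α_5 = 6: Horner steps 6 → 0 → 4, so m(6) = 4.
Codeword c = [5, 5, 2, 2, 4] ∈ F_7^5.


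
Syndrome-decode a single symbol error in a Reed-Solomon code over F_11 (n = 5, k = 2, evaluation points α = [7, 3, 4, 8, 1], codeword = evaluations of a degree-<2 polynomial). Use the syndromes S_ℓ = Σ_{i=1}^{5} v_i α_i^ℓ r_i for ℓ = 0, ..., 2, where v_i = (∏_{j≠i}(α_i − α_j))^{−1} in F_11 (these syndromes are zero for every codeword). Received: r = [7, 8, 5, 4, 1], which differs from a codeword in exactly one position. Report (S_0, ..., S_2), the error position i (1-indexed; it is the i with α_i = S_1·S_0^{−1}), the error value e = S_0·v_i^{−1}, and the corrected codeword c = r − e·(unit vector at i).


S = (2, 2, 2), error at position 5, error magnitude e = 9, c = [7, 8, 5, 4, 3].

Step 1: column multipliers v_i = (∏_{j≠i}(α_i − α_j))^{−1} mod 11.
  i = 1 (α = 7): (7−3)(7−4)(7−8)(7−1) = 4·3·(−1)·6 = −72 ≡ 5, so v_1 = 5^{−1} = 9 (mod 11).
  i = 2 (α = 3): (3−7)(3−4)(3−8)(3−1) = (−4)·(−1)·(−5)·2 = −40 ≡ 4, so v_2 = 4^{−1} = 3 (mod 11).
  i = 3 (α = 4): (4−7)(4−3)(4−8)(4−1) = (−3)·1·(−4)·3 = 36 ≡ 3, so v_3 = 3^{−1} = 4 (mod 11).
  i = 4 (α = 8): (8−7)(8−3)(8−4)(8−1) = 1·5·4·7 = 140 ≡ 8, so v_4 = 8^{−1} = 7 (mod 11).
  i = 5 (α = 1): (1−7)(1−3)(1−4)(1−8) = (−6)·(−2)·(−3)·(−7) = 252 ≡ 10, so v_5 = 10^{−1} = 10 (mod 11).
  v = [9, 3, 4, 7, 10].
Step 2: syndromes of r = [7, 8, 5, 4, 1] (all sums mod 11).
  S_0 = Σ v_i r_i = 9·7 + 3·8 + 4·5 + 7·4 + 10·1 = 145 ≡ 2.
  S_1 = Σ v_i α_i r_i = 9·7·7 + 3·3·8 + 4·4·5 + 7·8·4 + 10·1·1 = 827 ≡ 2.
  α_i^2 mod 11 = [5, 9, 5, 9, 1].
  S_2 = Σ v_i α_i^2 r_i = 9·5·7 + 3·9·8 + 4·5·5 + 7·9·4 + 10·1·1 = 893 ≡ 2.
  S = (2, 2, 2) ≠ 0, so r is not a codeword (an error is present).
Step 3: locate the error. For a single error e at position i, S_ℓ = v_i·e·α_i^ℓ, so α_err = S_1/S_0.
  S_0^{−1} = 2^{−1} = 6 (mod 11), so α_err = 2·6 = 12 ≡ 1 = α_5. Error position i = 5.
  Consistency check: S_2/S_1 = 2·6 = 12 ≡ 1 = α_err ✓ (single-error assumption holds).
Step 4: error magnitude e = S_0/v_5 = S_0·∏_{j≠5}(α_5 − α_j) = 2·10 = 20 ≡ 9 (mod 11).
Step 5: correct position 5: c_5 = r_5 − e = 1 − 9 ≡ 3 (mod 11). Hence c = [7, 8, 5, 4, 3].
  Check: interpolating c through the α_i gives m(x) = 6 + 8·x (degree < 2) with m(α_i) = c_i for every i, so c is indeed a codeword.


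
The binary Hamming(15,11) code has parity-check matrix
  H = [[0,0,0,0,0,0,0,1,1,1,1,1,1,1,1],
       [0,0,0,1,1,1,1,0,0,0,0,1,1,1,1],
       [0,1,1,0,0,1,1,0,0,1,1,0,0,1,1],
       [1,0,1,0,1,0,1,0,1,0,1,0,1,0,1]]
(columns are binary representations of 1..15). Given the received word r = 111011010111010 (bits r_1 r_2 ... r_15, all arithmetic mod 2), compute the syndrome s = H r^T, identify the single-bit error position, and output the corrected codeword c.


s = (1, 0, 0, 0)^T, error position = 8, corrected codeword c = 111011000111010

Compute s = H r^T mod 2 one row at a time:
  s_1 = 1 + 0 + 1 + 1 + 1 + 0 + 1 + 0 = 5 ≡ 1 (mod 2).
  s_2 = 0 + 1 + 1 + 0 + 1 + 0 + 1 + 0 = 4 ≡ 0 (mod 2).
  s_3 = 1 + 1 + 1 + 0 + 1 + 1 + 1 + 0 = 6 ≡ 0 (mod 2).
  s_4 = 1 + 1 + 1 + 0 + 0 + 1 + 0 + 0 = 4 ≡ 0 (mod 2).
s = (1, 0, 0, 0)^T — this equals column 8 of H (binary 1000), so error is at position 8.
Correct: flip bit 8 of r = 111011010111010 to get c = 111011000111010.


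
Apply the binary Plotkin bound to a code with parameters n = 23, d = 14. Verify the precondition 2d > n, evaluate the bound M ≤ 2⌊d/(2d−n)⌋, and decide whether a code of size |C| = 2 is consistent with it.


Plotkin bound M ≤ 4; given |C| = 2 ≤ bound (satisfied).

Check applicability: 2d = 28, n = 23.
2d − n = 5 > 0, so Plotkin applies.
Compute d/(2d−n) = 14/5 ≈ 2.8000.
⌊d/(2d−n)⌋ = 2.
Plotkin bound: M ≤ 2·2 = 4.
Given |C| = 2, check: satisfied.
This |C| is below the Plotkin bound.


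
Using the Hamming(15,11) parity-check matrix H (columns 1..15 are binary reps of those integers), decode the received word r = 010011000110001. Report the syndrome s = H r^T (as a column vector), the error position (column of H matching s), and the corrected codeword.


s = (1, 1, 1, 1)^T, error position = 15, corrected codeword c = 010011000110000

Compute s = H r^T mod 2 one row at a time:
  s_1 = 0 + 0 + 1 + 1 + 0 + 0 + 0 + 1 = 3 ≡ 1 (mod 2).
  s_2 = 0 + 1 + 1 + 0 + 0 + 0 + 0 + 1 = 3 ≡ 1 (mod 2).
  s_3 = 1 + 0 + 1 + 0 + 1 + 1 + 0 + 1 = 5 ≡ 1 (mod 2).
  s_4 = 0 + 0 + 1 + 0 + 0 + 1 + 0 + 1 = 3 ≡ 1 (mod 2).
s = (1, 1, 1, 1)^T — this equals column 15 of H (binary 1111), so error is at position 15.
Correct: flip bit 15 of r = 010011000110001 to get c = 010011000110000.


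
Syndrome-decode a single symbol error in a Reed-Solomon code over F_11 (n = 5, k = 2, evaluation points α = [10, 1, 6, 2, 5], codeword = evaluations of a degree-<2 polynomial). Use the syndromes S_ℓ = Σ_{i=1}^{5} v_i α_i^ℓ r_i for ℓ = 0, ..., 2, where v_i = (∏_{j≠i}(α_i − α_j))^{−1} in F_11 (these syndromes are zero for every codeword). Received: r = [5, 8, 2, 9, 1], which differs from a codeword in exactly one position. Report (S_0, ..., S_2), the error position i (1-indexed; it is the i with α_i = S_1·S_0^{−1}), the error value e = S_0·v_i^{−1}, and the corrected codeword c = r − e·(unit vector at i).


S = (1, 10, 1), error at position 1, error magnitude e = 10, c = [6, 8, 2, 9, 1].

Step 1: column multipliers v_i = (∏_{j≠i}(α_i − α_j))^{−1} mod 11.
  i = 1 (α = 10): (10−1)(10−6)(10−2)(10−5) = 9·4·8·5 = 1440 ≡ 10, so v_1 = 10^{−1} = 10 (mod 11).
  i = 2 (α = 1): (1−10)(1−6)(1−2)(1−5) = (−9)·(−5)·(−1)·(−4) = 180 ≡ 4, so v_2 = 4^{−1} = 3 (mod 11).
  i = 3 (α = 6): (6−10)(6−1)(6−2)(6−5) = (−4)·5·4·1 = −80 ≡ 8, so v_3 = 8^{−1} = 7 (mod 11).
  i = 4 (α = 2): (2−10)(2−1)(2−6)(2−5) = (−8)·1·(−4)·(−3) = −96 ≡ 3, so v_4 = 3^{−1} = 4 (mod 11).
  i = 5 (α = 5): (5−10)(5−1)(5−6)(5−2) = (−5)·4·(−1)·3 = 60 ≡ 5, so v_5 = 5^{−1} = 9 (mod 11).
  v = [10, 3, 7, 4, 9].
Step 2: syndromes of r = [5, 8, 2, 9, 1] (all sums mod 11).
  S_0 = Σ v_i r_i = 10·5 + 3·8 + 7·2 + 4·9 + 9·1 = 133 ≡ 1.
  S_1 = Σ v_i α_i r_i = 10·10·5 + 3·1·8 + 7·6·2 + 4·2·9 + 9·5·1 = 725 ≡ 10.
  α_i^2 mod 11 = [1, 1, 3, 4, 3].
  S_2 = Σ v_i α_i^2 r_i = 10·1·5 + 3·1·8 + 7·3·2 + 4·4·9 + 9·3·1 = 287 ≡ 1.
  S = (1, 10, 1) ≠ 0, so r is not a codeword (an error is present).
Step 3: locate the error. For a single error e at position i, S_ℓ = v_i·e·α_i^ℓ, so α_err = S_1/S_0.
  S_0^{−1} = 1^{−1} = 1 (mod 11), so α_err = 10·1 = 10 ≡ 10 = α_1. Error position i = 1.
  Consistency check: S_2/S_1 = 1·10 = 10 ≡ 10 = α_err ✓ (single-error assumption holds).
Step 4: error magnitude e = S_0/v_1 = S_0·∏_{j≠1}(α_1 − α_j) = 1·10 = 10 ≡ 10 (mod 11).
Step 5: correct position 1: c_1 = r_1 − e = 5 − 10 ≡ 6 (mod 11). Hence c = [6, 8, 2, 9, 1].
  Check: interpolating c through the α_i gives m(x) = 7 + 1·x (degree < 2) with m(α_i) = c_i for every i, so c is indeed a codeword.
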